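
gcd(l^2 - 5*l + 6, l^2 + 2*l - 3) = 1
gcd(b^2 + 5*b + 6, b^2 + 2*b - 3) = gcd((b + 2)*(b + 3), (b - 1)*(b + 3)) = b + 3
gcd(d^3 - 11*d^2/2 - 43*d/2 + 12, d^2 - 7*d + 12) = 1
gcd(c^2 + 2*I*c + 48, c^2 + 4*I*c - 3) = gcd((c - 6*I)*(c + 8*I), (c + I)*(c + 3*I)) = 1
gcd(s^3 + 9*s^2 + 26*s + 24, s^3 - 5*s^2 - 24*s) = s + 3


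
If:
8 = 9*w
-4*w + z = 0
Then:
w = 8/9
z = 32/9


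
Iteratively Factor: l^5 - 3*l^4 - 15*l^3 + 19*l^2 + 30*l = (l + 3)*(l^4 - 6*l^3 + 3*l^2 + 10*l) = (l - 2)*(l + 3)*(l^3 - 4*l^2 - 5*l) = l*(l - 2)*(l + 3)*(l^2 - 4*l - 5) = l*(l - 2)*(l + 1)*(l + 3)*(l - 5)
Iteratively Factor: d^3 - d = (d - 1)*(d^2 + d) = d*(d - 1)*(d + 1)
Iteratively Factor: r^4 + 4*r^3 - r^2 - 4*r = (r)*(r^3 + 4*r^2 - r - 4) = r*(r - 1)*(r^2 + 5*r + 4) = r*(r - 1)*(r + 4)*(r + 1)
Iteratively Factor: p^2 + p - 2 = (p + 2)*(p - 1)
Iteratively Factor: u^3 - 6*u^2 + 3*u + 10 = (u - 5)*(u^2 - u - 2) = (u - 5)*(u + 1)*(u - 2)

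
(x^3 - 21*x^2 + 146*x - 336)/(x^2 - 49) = (x^2 - 14*x + 48)/(x + 7)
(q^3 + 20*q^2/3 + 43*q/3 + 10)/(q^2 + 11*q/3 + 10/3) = q + 3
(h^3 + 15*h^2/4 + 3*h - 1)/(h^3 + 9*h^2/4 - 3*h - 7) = (4*h - 1)/(4*h - 7)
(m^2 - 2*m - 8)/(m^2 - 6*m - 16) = (m - 4)/(m - 8)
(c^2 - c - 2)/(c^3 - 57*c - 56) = (c - 2)/(c^2 - c - 56)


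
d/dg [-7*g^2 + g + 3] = 1 - 14*g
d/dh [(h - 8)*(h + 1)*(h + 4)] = 3*h^2 - 6*h - 36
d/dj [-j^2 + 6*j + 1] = 6 - 2*j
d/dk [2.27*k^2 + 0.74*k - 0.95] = 4.54*k + 0.74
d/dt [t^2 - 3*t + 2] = 2*t - 3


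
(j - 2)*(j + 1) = j^2 - j - 2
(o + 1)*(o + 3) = o^2 + 4*o + 3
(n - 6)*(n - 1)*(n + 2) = n^3 - 5*n^2 - 8*n + 12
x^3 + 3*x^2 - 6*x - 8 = (x - 2)*(x + 1)*(x + 4)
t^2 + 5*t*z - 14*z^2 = (t - 2*z)*(t + 7*z)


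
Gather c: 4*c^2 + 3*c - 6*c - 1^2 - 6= 4*c^2 - 3*c - 7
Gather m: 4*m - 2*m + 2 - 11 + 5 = 2*m - 4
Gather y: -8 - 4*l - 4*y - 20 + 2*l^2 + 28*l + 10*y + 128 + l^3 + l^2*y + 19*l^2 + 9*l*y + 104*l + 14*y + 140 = l^3 + 21*l^2 + 128*l + y*(l^2 + 9*l + 20) + 240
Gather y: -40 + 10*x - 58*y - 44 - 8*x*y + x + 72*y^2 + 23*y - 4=11*x + 72*y^2 + y*(-8*x - 35) - 88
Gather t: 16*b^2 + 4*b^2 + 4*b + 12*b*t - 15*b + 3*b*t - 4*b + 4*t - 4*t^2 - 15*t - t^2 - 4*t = 20*b^2 - 15*b - 5*t^2 + t*(15*b - 15)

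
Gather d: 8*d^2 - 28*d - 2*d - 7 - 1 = 8*d^2 - 30*d - 8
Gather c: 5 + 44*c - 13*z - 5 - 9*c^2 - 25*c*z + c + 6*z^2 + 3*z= -9*c^2 + c*(45 - 25*z) + 6*z^2 - 10*z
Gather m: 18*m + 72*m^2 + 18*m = 72*m^2 + 36*m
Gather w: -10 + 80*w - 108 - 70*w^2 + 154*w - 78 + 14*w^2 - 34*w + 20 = -56*w^2 + 200*w - 176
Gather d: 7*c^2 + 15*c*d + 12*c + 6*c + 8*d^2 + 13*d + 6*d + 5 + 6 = 7*c^2 + 18*c + 8*d^2 + d*(15*c + 19) + 11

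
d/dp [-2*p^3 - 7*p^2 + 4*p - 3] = -6*p^2 - 14*p + 4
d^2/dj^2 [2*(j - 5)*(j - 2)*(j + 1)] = 12*j - 24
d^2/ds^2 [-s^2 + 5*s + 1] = -2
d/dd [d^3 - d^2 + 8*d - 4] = 3*d^2 - 2*d + 8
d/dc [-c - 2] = -1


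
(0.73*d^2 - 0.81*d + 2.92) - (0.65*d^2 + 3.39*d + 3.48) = 0.08*d^2 - 4.2*d - 0.56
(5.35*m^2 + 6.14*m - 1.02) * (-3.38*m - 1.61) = -18.083*m^3 - 29.3667*m^2 - 6.4378*m + 1.6422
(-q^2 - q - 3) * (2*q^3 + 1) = -2*q^5 - 2*q^4 - 6*q^3 - q^2 - q - 3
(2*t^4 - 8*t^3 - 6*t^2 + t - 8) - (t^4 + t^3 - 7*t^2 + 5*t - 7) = t^4 - 9*t^3 + t^2 - 4*t - 1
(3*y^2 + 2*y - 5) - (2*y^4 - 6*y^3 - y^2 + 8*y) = -2*y^4 + 6*y^3 + 4*y^2 - 6*y - 5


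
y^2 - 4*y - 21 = (y - 7)*(y + 3)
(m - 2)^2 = m^2 - 4*m + 4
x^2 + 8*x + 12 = (x + 2)*(x + 6)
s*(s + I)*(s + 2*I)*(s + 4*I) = s^4 + 7*I*s^3 - 14*s^2 - 8*I*s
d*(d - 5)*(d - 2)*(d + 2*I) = d^4 - 7*d^3 + 2*I*d^3 + 10*d^2 - 14*I*d^2 + 20*I*d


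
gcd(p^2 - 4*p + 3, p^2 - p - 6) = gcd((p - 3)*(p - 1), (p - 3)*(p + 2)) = p - 3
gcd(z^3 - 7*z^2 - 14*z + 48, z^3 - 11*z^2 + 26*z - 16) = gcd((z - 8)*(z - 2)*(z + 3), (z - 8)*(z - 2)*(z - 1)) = z^2 - 10*z + 16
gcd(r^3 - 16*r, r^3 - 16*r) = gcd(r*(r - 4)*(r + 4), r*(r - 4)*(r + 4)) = r^3 - 16*r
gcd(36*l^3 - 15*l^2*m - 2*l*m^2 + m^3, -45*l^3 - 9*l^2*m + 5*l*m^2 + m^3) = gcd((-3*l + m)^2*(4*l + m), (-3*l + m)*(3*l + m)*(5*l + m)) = 3*l - m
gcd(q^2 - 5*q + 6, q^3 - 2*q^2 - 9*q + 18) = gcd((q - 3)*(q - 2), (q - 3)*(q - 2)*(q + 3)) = q^2 - 5*q + 6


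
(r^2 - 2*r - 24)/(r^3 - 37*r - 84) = (r - 6)/(r^2 - 4*r - 21)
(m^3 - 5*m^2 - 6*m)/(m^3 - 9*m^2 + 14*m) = (m^2 - 5*m - 6)/(m^2 - 9*m + 14)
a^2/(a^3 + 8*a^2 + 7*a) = a/(a^2 + 8*a + 7)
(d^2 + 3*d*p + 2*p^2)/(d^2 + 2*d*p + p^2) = (d + 2*p)/(d + p)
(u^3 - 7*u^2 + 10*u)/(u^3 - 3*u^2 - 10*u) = (u - 2)/(u + 2)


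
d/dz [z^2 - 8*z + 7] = 2*z - 8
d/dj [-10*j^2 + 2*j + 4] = 2 - 20*j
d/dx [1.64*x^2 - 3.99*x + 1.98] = 3.28*x - 3.99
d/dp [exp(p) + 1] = exp(p)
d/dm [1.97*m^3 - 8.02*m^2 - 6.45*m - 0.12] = 5.91*m^2 - 16.04*m - 6.45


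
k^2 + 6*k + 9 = (k + 3)^2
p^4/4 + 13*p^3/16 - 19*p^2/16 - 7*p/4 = p*(p/4 + 1)*(p - 7/4)*(p + 1)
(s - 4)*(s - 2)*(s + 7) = s^3 + s^2 - 34*s + 56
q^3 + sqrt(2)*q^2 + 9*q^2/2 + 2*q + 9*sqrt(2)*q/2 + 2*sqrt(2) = (q + 1/2)*(q + 4)*(q + sqrt(2))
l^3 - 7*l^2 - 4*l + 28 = (l - 7)*(l - 2)*(l + 2)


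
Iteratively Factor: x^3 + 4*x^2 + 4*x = (x)*(x^2 + 4*x + 4) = x*(x + 2)*(x + 2)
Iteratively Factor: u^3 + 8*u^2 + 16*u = (u)*(u^2 + 8*u + 16) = u*(u + 4)*(u + 4)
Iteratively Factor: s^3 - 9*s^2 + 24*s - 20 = (s - 2)*(s^2 - 7*s + 10) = (s - 5)*(s - 2)*(s - 2)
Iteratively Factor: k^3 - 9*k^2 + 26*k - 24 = (k - 4)*(k^2 - 5*k + 6) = (k - 4)*(k - 3)*(k - 2)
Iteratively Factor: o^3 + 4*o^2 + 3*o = (o + 1)*(o^2 + 3*o) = o*(o + 1)*(o + 3)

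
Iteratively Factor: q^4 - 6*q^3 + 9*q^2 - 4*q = (q - 4)*(q^3 - 2*q^2 + q) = (q - 4)*(q - 1)*(q^2 - q) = (q - 4)*(q - 1)^2*(q)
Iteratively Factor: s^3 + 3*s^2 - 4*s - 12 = (s - 2)*(s^2 + 5*s + 6) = (s - 2)*(s + 2)*(s + 3)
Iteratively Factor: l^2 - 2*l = (l)*(l - 2)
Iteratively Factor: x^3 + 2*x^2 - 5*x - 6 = (x - 2)*(x^2 + 4*x + 3) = (x - 2)*(x + 1)*(x + 3)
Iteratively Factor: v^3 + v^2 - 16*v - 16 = (v + 1)*(v^2 - 16) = (v - 4)*(v + 1)*(v + 4)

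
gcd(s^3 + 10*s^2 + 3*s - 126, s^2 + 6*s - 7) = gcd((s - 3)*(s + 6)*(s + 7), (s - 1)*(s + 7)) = s + 7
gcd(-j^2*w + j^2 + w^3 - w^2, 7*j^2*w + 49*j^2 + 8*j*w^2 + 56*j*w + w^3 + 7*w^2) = j + w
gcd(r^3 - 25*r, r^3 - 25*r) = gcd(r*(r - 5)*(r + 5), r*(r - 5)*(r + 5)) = r^3 - 25*r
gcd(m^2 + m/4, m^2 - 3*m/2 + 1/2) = 1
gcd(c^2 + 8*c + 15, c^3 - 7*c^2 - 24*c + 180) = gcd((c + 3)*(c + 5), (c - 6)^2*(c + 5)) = c + 5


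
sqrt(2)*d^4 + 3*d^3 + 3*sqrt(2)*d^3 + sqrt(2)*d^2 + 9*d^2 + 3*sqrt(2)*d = d*(d + 3)*(d + sqrt(2))*(sqrt(2)*d + 1)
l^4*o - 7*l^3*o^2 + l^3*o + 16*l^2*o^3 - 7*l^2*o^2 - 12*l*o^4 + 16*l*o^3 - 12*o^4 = (l - 3*o)*(l - 2*o)^2*(l*o + o)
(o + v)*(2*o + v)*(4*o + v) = 8*o^3 + 14*o^2*v + 7*o*v^2 + v^3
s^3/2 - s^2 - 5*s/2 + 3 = (s/2 + 1)*(s - 3)*(s - 1)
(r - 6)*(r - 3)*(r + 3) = r^3 - 6*r^2 - 9*r + 54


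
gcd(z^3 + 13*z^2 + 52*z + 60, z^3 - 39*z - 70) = z^2 + 7*z + 10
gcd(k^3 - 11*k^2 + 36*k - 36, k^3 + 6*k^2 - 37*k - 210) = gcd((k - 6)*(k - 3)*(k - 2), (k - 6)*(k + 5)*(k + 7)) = k - 6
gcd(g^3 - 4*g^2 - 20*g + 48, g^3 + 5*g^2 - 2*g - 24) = g^2 + 2*g - 8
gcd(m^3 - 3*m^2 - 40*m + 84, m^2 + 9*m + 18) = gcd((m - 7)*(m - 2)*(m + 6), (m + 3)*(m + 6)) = m + 6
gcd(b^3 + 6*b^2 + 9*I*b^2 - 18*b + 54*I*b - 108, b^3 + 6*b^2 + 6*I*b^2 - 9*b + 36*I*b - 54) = b^2 + b*(6 + 3*I) + 18*I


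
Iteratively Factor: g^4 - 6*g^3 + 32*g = (g - 4)*(g^3 - 2*g^2 - 8*g) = g*(g - 4)*(g^2 - 2*g - 8) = g*(g - 4)^2*(g + 2)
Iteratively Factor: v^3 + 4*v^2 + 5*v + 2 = (v + 1)*(v^2 + 3*v + 2) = (v + 1)^2*(v + 2)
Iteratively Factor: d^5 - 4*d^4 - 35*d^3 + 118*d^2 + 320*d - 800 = (d + 4)*(d^4 - 8*d^3 - 3*d^2 + 130*d - 200) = (d - 5)*(d + 4)*(d^3 - 3*d^2 - 18*d + 40) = (d - 5)*(d + 4)^2*(d^2 - 7*d + 10) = (d - 5)*(d - 2)*(d + 4)^2*(d - 5)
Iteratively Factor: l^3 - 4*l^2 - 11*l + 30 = (l - 2)*(l^2 - 2*l - 15) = (l - 2)*(l + 3)*(l - 5)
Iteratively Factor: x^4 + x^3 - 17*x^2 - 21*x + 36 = (x - 1)*(x^3 + 2*x^2 - 15*x - 36) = (x - 1)*(x + 3)*(x^2 - x - 12) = (x - 1)*(x + 3)^2*(x - 4)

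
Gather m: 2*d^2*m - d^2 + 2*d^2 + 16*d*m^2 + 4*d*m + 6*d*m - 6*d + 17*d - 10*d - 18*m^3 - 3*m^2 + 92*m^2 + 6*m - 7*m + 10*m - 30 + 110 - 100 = d^2 + d - 18*m^3 + m^2*(16*d + 89) + m*(2*d^2 + 10*d + 9) - 20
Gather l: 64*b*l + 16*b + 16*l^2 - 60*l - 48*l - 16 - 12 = 16*b + 16*l^2 + l*(64*b - 108) - 28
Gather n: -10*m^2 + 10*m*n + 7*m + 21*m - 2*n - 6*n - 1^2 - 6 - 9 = -10*m^2 + 28*m + n*(10*m - 8) - 16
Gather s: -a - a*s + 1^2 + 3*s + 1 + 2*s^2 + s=-a + 2*s^2 + s*(4 - a) + 2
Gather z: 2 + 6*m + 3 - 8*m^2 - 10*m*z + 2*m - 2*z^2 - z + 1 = -8*m^2 + 8*m - 2*z^2 + z*(-10*m - 1) + 6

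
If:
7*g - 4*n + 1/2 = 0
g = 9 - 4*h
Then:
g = 4*n/7 - 1/14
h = 127/56 - n/7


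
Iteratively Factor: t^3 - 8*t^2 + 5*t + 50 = (t - 5)*(t^2 - 3*t - 10) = (t - 5)*(t + 2)*(t - 5)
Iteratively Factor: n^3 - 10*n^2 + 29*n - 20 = (n - 1)*(n^2 - 9*n + 20) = (n - 4)*(n - 1)*(n - 5)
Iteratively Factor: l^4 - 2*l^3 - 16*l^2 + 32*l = (l - 4)*(l^3 + 2*l^2 - 8*l) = l*(l - 4)*(l^2 + 2*l - 8) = l*(l - 4)*(l + 4)*(l - 2)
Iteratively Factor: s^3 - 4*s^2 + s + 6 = (s - 3)*(s^2 - s - 2) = (s - 3)*(s + 1)*(s - 2)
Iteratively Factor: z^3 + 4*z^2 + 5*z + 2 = (z + 1)*(z^2 + 3*z + 2) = (z + 1)*(z + 2)*(z + 1)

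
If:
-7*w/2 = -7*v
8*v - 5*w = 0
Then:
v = 0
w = 0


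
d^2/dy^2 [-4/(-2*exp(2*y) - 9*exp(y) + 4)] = 4*(2*(4*exp(y) + 9)^2*exp(y) - (8*exp(y) + 9)*(2*exp(2*y) + 9*exp(y) - 4))*exp(y)/(2*exp(2*y) + 9*exp(y) - 4)^3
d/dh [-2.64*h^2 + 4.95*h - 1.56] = 4.95 - 5.28*h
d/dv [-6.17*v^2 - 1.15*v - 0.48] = -12.34*v - 1.15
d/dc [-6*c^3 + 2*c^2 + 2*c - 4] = -18*c^2 + 4*c + 2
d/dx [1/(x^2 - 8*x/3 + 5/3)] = 6*(4 - 3*x)/(3*x^2 - 8*x + 5)^2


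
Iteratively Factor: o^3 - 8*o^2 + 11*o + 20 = (o - 5)*(o^2 - 3*o - 4) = (o - 5)*(o - 4)*(o + 1)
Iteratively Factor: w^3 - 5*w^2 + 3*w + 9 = (w - 3)*(w^2 - 2*w - 3) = (w - 3)^2*(w + 1)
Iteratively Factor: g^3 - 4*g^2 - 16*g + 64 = (g - 4)*(g^2 - 16) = (g - 4)*(g + 4)*(g - 4)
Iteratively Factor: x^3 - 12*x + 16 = (x - 2)*(x^2 + 2*x - 8) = (x - 2)*(x + 4)*(x - 2)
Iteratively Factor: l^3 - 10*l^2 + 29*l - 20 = (l - 5)*(l^2 - 5*l + 4) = (l - 5)*(l - 1)*(l - 4)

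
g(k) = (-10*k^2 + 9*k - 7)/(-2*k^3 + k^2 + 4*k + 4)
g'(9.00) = -0.06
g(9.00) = 0.55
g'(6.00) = -0.16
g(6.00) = 0.85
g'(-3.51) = -0.69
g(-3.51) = -1.82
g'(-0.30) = 8.59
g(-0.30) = -3.60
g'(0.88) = -1.08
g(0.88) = -0.98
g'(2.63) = -4.66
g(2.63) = 3.51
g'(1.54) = -8.58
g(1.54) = -3.22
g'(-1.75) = -4.13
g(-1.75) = -4.95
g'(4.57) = -0.34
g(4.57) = 1.18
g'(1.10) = -2.07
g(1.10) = -1.32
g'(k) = (9 - 20*k)/(-2*k^3 + k^2 + 4*k + 4) + (-10*k^2 + 9*k - 7)*(6*k^2 - 2*k - 4)/(-2*k^3 + k^2 + 4*k + 4)^2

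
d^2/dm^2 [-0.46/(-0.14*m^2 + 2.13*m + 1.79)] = (0.018032*m^2 - 0.274344*m - 0.46*(0.28*m - 2.13)*(0.56*m - 4.26) - 0.230552)/(-0.14*m^2 + 2.13*m + 1.79)^3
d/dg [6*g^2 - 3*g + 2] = 12*g - 3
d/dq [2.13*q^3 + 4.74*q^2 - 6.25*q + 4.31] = 6.39*q^2 + 9.48*q - 6.25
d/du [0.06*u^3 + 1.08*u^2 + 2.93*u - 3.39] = 0.18*u^2 + 2.16*u + 2.93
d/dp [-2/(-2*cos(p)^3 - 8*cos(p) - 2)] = (3*cos(p)^2 + 4)*sin(p)/(cos(p)^3 + 4*cos(p) + 1)^2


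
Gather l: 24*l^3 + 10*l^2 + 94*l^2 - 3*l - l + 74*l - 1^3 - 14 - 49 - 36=24*l^3 + 104*l^2 + 70*l - 100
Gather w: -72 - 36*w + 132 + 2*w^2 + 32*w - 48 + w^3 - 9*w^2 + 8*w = w^3 - 7*w^2 + 4*w + 12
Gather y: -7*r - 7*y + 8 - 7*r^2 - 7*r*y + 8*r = -7*r^2 + r + y*(-7*r - 7) + 8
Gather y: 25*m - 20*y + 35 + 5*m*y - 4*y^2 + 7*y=25*m - 4*y^2 + y*(5*m - 13) + 35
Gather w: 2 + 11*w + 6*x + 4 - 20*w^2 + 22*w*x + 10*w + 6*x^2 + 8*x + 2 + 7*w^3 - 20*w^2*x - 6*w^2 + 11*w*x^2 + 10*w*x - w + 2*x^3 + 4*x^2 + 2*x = 7*w^3 + w^2*(-20*x - 26) + w*(11*x^2 + 32*x + 20) + 2*x^3 + 10*x^2 + 16*x + 8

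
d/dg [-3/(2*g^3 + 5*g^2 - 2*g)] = 6*(3*g^2 + 5*g - 1)/(g^2*(2*g^2 + 5*g - 2)^2)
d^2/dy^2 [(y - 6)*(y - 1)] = 2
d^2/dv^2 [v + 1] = 0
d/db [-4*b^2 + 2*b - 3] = 2 - 8*b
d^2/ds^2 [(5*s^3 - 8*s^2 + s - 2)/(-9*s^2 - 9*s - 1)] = 2*(-1089*s^3 + 135*s^2 + 498*s + 161)/(729*s^6 + 2187*s^5 + 2430*s^4 + 1215*s^3 + 270*s^2 + 27*s + 1)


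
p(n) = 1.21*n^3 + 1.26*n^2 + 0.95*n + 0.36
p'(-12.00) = 493.43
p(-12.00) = -1920.48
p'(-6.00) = 116.51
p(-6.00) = -221.34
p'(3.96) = 67.85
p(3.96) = 99.02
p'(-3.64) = 39.87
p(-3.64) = -44.76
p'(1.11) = 8.22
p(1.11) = 4.62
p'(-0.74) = 1.07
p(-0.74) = -0.14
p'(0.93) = 6.43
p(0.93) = 3.31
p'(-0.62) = 0.78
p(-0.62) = -0.03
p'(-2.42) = 16.11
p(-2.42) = -11.71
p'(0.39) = 2.48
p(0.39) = 0.99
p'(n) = 3.63*n^2 + 2.52*n + 0.95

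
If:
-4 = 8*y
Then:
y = -1/2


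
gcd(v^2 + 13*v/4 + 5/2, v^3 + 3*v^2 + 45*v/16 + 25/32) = v + 5/4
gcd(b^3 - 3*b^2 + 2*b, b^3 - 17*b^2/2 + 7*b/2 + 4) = b - 1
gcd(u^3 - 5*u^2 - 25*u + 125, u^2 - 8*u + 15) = u - 5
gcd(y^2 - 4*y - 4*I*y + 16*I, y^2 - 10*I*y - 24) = y - 4*I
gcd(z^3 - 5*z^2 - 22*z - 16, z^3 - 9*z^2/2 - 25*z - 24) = z^2 - 6*z - 16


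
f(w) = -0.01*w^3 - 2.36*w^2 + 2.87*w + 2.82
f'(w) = -0.03*w^2 - 4.72*w + 2.87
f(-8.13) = -171.13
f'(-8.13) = 39.26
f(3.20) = -12.49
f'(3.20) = -12.54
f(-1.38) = -5.61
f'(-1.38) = 9.33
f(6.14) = -70.84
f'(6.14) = -27.24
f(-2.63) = -20.87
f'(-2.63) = 15.08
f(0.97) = 3.37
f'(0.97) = -1.74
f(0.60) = 3.69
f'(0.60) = 0.03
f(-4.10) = -47.93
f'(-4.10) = 21.72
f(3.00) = -10.08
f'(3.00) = -11.56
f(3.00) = -10.08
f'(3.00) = -11.56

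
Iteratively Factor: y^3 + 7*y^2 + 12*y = (y)*(y^2 + 7*y + 12) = y*(y + 4)*(y + 3)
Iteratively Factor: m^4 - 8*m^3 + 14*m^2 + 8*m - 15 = (m + 1)*(m^3 - 9*m^2 + 23*m - 15) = (m - 3)*(m + 1)*(m^2 - 6*m + 5) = (m - 3)*(m - 1)*(m + 1)*(m - 5)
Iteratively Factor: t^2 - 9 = (t + 3)*(t - 3)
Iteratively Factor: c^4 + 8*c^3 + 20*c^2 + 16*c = (c)*(c^3 + 8*c^2 + 20*c + 16) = c*(c + 4)*(c^2 + 4*c + 4) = c*(c + 2)*(c + 4)*(c + 2)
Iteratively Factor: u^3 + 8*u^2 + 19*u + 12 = (u + 4)*(u^2 + 4*u + 3) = (u + 1)*(u + 4)*(u + 3)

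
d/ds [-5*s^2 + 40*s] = 40 - 10*s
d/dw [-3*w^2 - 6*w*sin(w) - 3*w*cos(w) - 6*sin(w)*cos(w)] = 3*w*sin(w) - 6*w*cos(w) - 6*w - 6*sin(w) - 3*cos(w) - 6*cos(2*w)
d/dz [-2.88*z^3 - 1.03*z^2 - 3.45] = z*(-8.64*z - 2.06)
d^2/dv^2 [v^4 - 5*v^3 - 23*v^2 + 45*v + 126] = 12*v^2 - 30*v - 46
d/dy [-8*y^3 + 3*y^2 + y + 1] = -24*y^2 + 6*y + 1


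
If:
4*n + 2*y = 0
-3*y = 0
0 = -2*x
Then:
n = 0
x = 0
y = 0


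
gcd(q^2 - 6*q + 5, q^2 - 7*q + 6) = q - 1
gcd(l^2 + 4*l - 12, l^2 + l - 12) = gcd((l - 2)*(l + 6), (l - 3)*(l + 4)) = 1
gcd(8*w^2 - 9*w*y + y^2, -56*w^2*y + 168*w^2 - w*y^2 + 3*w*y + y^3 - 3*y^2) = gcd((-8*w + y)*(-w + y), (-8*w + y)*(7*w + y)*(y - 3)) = -8*w + y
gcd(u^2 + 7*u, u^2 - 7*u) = u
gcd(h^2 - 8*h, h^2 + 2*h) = h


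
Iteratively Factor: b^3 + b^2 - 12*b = (b - 3)*(b^2 + 4*b) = b*(b - 3)*(b + 4)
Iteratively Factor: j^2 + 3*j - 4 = (j - 1)*(j + 4)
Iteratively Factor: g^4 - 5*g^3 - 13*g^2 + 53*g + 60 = (g + 3)*(g^3 - 8*g^2 + 11*g + 20) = (g - 5)*(g + 3)*(g^2 - 3*g - 4) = (g - 5)*(g - 4)*(g + 3)*(g + 1)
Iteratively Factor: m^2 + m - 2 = (m + 2)*(m - 1)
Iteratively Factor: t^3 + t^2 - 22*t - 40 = (t + 2)*(t^2 - t - 20) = (t - 5)*(t + 2)*(t + 4)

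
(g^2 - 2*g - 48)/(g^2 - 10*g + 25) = (g^2 - 2*g - 48)/(g^2 - 10*g + 25)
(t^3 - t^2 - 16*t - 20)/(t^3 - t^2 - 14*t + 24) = (t^3 - t^2 - 16*t - 20)/(t^3 - t^2 - 14*t + 24)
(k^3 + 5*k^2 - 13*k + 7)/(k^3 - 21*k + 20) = (k^2 + 6*k - 7)/(k^2 + k - 20)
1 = 1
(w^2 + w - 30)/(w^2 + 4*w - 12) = (w - 5)/(w - 2)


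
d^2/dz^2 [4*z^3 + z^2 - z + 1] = 24*z + 2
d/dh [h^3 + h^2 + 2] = h*(3*h + 2)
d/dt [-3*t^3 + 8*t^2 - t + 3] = -9*t^2 + 16*t - 1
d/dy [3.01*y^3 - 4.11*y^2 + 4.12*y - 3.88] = 9.03*y^2 - 8.22*y + 4.12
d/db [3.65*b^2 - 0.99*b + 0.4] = 7.3*b - 0.99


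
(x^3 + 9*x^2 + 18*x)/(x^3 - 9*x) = (x + 6)/(x - 3)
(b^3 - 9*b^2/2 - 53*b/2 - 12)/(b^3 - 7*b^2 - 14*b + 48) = (b + 1/2)/(b - 2)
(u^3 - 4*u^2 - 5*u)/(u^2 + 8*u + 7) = u*(u - 5)/(u + 7)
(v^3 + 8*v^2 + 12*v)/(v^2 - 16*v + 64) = v*(v^2 + 8*v + 12)/(v^2 - 16*v + 64)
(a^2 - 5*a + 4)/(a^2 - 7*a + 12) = (a - 1)/(a - 3)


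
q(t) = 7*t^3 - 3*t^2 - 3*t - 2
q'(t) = 21*t^2 - 6*t - 3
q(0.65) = -3.30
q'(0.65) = 1.97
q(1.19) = 1.98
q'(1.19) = 19.60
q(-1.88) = -53.48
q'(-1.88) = 82.50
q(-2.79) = -169.01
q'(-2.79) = 177.21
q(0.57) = -3.39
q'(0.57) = 0.40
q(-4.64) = -751.95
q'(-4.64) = 476.96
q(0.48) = -3.36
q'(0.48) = -1.04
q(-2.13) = -76.87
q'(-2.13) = 105.05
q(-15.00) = -24257.00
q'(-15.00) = 4812.00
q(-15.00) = -24257.00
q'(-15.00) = 4812.00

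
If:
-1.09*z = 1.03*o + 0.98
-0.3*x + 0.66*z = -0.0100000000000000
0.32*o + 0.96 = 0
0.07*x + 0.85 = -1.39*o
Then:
No Solution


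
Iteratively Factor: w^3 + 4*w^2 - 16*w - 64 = (w + 4)*(w^2 - 16) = (w + 4)^2*(w - 4)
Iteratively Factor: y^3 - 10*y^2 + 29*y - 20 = (y - 5)*(y^2 - 5*y + 4) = (y - 5)*(y - 1)*(y - 4)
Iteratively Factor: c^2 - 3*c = (c)*(c - 3)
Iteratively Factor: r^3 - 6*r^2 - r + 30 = (r - 3)*(r^2 - 3*r - 10) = (r - 5)*(r - 3)*(r + 2)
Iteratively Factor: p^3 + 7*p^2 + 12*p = (p + 3)*(p^2 + 4*p) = p*(p + 3)*(p + 4)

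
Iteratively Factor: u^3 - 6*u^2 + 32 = (u - 4)*(u^2 - 2*u - 8) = (u - 4)^2*(u + 2)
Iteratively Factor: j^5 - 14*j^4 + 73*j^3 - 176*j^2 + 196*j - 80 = (j - 2)*(j^4 - 12*j^3 + 49*j^2 - 78*j + 40) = (j - 2)^2*(j^3 - 10*j^2 + 29*j - 20) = (j - 2)^2*(j - 1)*(j^2 - 9*j + 20) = (j - 4)*(j - 2)^2*(j - 1)*(j - 5)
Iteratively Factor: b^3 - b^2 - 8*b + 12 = (b - 2)*(b^2 + b - 6) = (b - 2)*(b + 3)*(b - 2)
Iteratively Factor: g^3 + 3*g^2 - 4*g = (g + 4)*(g^2 - g) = (g - 1)*(g + 4)*(g)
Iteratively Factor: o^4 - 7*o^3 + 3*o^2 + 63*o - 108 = (o - 4)*(o^3 - 3*o^2 - 9*o + 27) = (o - 4)*(o - 3)*(o^2 - 9) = (o - 4)*(o - 3)^2*(o + 3)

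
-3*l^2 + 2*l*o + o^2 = (-l + o)*(3*l + o)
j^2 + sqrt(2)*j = j*(j + sqrt(2))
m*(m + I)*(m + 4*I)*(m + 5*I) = m^4 + 10*I*m^3 - 29*m^2 - 20*I*m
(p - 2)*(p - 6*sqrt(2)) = p^2 - 6*sqrt(2)*p - 2*p + 12*sqrt(2)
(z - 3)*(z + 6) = z^2 + 3*z - 18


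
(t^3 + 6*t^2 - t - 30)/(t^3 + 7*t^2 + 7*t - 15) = (t - 2)/(t - 1)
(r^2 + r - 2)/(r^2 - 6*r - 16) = (r - 1)/(r - 8)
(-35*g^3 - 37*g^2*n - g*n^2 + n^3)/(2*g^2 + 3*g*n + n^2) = (-35*g^2 - 2*g*n + n^2)/(2*g + n)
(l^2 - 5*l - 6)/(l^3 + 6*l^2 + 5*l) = (l - 6)/(l*(l + 5))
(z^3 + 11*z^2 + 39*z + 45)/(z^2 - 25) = (z^2 + 6*z + 9)/(z - 5)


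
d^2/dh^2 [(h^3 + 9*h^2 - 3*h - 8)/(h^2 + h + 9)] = 40*(-h^3 - 12*h^2 + 15*h + 41)/(h^6 + 3*h^5 + 30*h^4 + 55*h^3 + 270*h^2 + 243*h + 729)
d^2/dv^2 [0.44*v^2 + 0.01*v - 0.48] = 0.880000000000000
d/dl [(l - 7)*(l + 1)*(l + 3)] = 3*l^2 - 6*l - 25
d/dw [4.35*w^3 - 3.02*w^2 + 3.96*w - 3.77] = 13.05*w^2 - 6.04*w + 3.96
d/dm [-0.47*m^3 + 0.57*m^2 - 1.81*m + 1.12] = -1.41*m^2 + 1.14*m - 1.81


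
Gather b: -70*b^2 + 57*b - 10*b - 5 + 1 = -70*b^2 + 47*b - 4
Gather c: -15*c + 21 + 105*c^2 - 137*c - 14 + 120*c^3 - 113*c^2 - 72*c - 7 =120*c^3 - 8*c^2 - 224*c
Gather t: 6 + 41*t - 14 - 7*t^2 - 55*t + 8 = -7*t^2 - 14*t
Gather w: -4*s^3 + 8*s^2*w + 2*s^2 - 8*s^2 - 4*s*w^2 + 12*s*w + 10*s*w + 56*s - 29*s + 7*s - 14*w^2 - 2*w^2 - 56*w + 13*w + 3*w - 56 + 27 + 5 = -4*s^3 - 6*s^2 + 34*s + w^2*(-4*s - 16) + w*(8*s^2 + 22*s - 40) - 24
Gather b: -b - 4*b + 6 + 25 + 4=35 - 5*b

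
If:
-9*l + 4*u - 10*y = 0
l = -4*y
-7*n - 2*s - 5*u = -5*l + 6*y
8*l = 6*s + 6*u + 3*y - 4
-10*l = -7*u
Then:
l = 0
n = -4/21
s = 2/3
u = 0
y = 0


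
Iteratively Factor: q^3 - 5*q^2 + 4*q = (q - 1)*(q^2 - 4*q) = q*(q - 1)*(q - 4)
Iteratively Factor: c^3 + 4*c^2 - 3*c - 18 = (c - 2)*(c^2 + 6*c + 9) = (c - 2)*(c + 3)*(c + 3)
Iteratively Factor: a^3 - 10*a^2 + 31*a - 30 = (a - 5)*(a^2 - 5*a + 6) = (a - 5)*(a - 3)*(a - 2)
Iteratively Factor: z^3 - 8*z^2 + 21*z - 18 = (z - 3)*(z^2 - 5*z + 6) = (z - 3)*(z - 2)*(z - 3)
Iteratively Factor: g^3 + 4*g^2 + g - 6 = (g + 2)*(g^2 + 2*g - 3) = (g - 1)*(g + 2)*(g + 3)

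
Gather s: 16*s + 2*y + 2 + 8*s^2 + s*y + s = 8*s^2 + s*(y + 17) + 2*y + 2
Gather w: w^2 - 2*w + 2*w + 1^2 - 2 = w^2 - 1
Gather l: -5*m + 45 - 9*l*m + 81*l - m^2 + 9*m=l*(81 - 9*m) - m^2 + 4*m + 45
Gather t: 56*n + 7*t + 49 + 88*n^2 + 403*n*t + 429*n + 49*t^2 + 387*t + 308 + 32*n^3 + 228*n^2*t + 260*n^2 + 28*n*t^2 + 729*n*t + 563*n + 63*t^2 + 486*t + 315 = 32*n^3 + 348*n^2 + 1048*n + t^2*(28*n + 112) + t*(228*n^2 + 1132*n + 880) + 672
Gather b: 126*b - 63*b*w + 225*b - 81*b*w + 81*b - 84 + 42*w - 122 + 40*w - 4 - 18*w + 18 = b*(432 - 144*w) + 64*w - 192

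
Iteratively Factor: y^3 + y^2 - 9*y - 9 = (y + 1)*(y^2 - 9) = (y + 1)*(y + 3)*(y - 3)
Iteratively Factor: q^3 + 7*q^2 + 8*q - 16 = (q + 4)*(q^2 + 3*q - 4) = (q - 1)*(q + 4)*(q + 4)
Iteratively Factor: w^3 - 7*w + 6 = (w + 3)*(w^2 - 3*w + 2) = (w - 1)*(w + 3)*(w - 2)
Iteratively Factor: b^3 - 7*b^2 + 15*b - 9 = (b - 3)*(b^2 - 4*b + 3) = (b - 3)*(b - 1)*(b - 3)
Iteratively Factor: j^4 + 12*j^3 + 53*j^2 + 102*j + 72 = (j + 3)*(j^3 + 9*j^2 + 26*j + 24) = (j + 3)*(j + 4)*(j^2 + 5*j + 6) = (j + 3)^2*(j + 4)*(j + 2)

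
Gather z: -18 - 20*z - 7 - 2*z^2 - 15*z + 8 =-2*z^2 - 35*z - 17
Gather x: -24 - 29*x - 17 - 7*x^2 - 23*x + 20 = -7*x^2 - 52*x - 21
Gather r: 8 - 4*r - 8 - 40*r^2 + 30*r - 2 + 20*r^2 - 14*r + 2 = -20*r^2 + 12*r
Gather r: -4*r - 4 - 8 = -4*r - 12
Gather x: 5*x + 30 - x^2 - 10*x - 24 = -x^2 - 5*x + 6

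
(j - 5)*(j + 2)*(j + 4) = j^3 + j^2 - 22*j - 40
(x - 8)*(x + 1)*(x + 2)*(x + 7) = x^4 + 2*x^3 - 57*x^2 - 170*x - 112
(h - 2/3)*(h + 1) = h^2 + h/3 - 2/3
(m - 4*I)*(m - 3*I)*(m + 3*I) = m^3 - 4*I*m^2 + 9*m - 36*I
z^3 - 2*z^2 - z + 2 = (z - 2)*(z - 1)*(z + 1)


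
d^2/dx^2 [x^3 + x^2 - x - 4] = 6*x + 2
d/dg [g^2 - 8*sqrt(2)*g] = 2*g - 8*sqrt(2)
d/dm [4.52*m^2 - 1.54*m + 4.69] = 9.04*m - 1.54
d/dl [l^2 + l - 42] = 2*l + 1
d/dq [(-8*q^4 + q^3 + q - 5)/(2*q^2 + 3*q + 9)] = (-32*q^5 - 70*q^4 - 282*q^3 + 25*q^2 + 20*q + 24)/(4*q^4 + 12*q^3 + 45*q^2 + 54*q + 81)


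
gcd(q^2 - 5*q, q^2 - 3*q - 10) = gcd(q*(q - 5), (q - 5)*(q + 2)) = q - 5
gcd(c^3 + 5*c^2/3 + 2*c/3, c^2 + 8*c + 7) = c + 1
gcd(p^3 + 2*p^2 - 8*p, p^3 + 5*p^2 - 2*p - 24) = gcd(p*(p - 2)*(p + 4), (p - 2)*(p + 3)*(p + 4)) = p^2 + 2*p - 8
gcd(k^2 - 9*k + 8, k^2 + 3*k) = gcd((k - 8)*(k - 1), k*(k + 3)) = 1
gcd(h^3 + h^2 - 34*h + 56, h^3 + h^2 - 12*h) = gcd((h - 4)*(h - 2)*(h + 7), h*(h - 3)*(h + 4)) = 1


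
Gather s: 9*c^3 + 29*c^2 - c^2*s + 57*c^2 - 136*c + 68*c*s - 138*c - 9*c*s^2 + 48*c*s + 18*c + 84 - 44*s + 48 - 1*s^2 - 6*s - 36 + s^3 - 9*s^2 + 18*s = 9*c^3 + 86*c^2 - 256*c + s^3 + s^2*(-9*c - 10) + s*(-c^2 + 116*c - 32) + 96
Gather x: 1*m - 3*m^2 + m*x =-3*m^2 + m*x + m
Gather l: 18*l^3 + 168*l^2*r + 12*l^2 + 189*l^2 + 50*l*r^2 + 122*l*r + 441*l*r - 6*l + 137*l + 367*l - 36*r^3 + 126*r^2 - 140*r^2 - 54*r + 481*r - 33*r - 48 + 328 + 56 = 18*l^3 + l^2*(168*r + 201) + l*(50*r^2 + 563*r + 498) - 36*r^3 - 14*r^2 + 394*r + 336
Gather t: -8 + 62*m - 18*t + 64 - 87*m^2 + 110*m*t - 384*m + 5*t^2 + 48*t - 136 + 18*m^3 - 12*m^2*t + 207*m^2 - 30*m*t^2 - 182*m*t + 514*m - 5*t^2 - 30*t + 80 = 18*m^3 + 120*m^2 - 30*m*t^2 + 192*m + t*(-12*m^2 - 72*m)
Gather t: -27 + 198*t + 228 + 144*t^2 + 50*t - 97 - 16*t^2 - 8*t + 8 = 128*t^2 + 240*t + 112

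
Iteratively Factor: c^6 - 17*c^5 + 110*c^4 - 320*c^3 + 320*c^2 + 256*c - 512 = (c - 2)*(c^5 - 15*c^4 + 80*c^3 - 160*c^2 + 256) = (c - 4)*(c - 2)*(c^4 - 11*c^3 + 36*c^2 - 16*c - 64) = (c - 4)^2*(c - 2)*(c^3 - 7*c^2 + 8*c + 16) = (c - 4)^3*(c - 2)*(c^2 - 3*c - 4) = (c - 4)^3*(c - 2)*(c + 1)*(c - 4)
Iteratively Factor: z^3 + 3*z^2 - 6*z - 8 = (z + 1)*(z^2 + 2*z - 8) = (z + 1)*(z + 4)*(z - 2)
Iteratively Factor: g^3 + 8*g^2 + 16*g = (g + 4)*(g^2 + 4*g) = g*(g + 4)*(g + 4)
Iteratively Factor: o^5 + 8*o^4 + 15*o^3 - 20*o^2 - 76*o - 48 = (o + 1)*(o^4 + 7*o^3 + 8*o^2 - 28*o - 48) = (o + 1)*(o + 2)*(o^3 + 5*o^2 - 2*o - 24) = (o + 1)*(o + 2)*(o + 3)*(o^2 + 2*o - 8) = (o - 2)*(o + 1)*(o + 2)*(o + 3)*(o + 4)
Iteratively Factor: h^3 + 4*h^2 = (h)*(h^2 + 4*h) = h*(h + 4)*(h)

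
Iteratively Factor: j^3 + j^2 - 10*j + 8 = (j + 4)*(j^2 - 3*j + 2) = (j - 2)*(j + 4)*(j - 1)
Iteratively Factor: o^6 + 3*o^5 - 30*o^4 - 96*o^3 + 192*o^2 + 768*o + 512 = (o - 4)*(o^5 + 7*o^4 - 2*o^3 - 104*o^2 - 224*o - 128) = (o - 4)*(o + 1)*(o^4 + 6*o^3 - 8*o^2 - 96*o - 128) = (o - 4)^2*(o + 1)*(o^3 + 10*o^2 + 32*o + 32) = (o - 4)^2*(o + 1)*(o + 2)*(o^2 + 8*o + 16) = (o - 4)^2*(o + 1)*(o + 2)*(o + 4)*(o + 4)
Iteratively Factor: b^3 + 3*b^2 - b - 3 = (b + 3)*(b^2 - 1) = (b + 1)*(b + 3)*(b - 1)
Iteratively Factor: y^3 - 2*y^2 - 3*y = (y)*(y^2 - 2*y - 3) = y*(y - 3)*(y + 1)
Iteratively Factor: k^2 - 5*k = (k)*(k - 5)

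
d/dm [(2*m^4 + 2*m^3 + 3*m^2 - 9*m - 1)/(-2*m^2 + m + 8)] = (-8*m^5 + 2*m^4 + 68*m^3 + 33*m^2 + 44*m - 71)/(4*m^4 - 4*m^3 - 31*m^2 + 16*m + 64)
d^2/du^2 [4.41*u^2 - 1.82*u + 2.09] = 8.82000000000000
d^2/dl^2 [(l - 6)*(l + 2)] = 2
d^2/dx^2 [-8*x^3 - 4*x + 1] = -48*x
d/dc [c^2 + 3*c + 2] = 2*c + 3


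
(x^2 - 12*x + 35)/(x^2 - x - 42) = (x - 5)/(x + 6)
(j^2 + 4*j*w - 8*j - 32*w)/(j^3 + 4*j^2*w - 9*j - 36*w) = (j - 8)/(j^2 - 9)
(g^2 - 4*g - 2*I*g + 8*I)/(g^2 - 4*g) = (g - 2*I)/g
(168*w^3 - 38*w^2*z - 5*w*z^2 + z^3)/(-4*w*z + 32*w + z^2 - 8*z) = (-42*w^2 - w*z + z^2)/(z - 8)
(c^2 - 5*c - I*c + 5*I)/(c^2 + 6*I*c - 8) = (c^2 - 5*c - I*c + 5*I)/(c^2 + 6*I*c - 8)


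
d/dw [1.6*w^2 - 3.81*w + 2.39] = 3.2*w - 3.81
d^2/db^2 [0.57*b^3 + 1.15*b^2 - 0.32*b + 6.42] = 3.42*b + 2.3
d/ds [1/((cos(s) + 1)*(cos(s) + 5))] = 2*(cos(s) + 3)*sin(s)/((cos(s) + 1)^2*(cos(s) + 5)^2)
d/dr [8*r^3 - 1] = 24*r^2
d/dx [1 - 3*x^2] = -6*x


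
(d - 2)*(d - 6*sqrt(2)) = d^2 - 6*sqrt(2)*d - 2*d + 12*sqrt(2)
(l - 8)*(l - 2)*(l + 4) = l^3 - 6*l^2 - 24*l + 64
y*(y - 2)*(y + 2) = y^3 - 4*y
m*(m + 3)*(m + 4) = m^3 + 7*m^2 + 12*m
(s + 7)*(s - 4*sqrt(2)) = s^2 - 4*sqrt(2)*s + 7*s - 28*sqrt(2)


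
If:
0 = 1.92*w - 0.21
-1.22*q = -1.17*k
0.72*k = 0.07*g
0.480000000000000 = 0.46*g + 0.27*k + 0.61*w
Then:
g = 0.85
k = 0.08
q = 0.08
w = 0.11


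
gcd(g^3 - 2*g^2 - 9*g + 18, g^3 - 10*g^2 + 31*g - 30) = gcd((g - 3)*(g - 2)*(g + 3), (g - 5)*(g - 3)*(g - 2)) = g^2 - 5*g + 6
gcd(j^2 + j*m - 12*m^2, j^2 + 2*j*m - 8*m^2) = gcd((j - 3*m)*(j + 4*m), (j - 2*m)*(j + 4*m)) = j + 4*m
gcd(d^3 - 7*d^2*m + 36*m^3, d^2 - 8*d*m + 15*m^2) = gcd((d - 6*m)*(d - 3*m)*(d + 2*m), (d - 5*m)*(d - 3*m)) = d - 3*m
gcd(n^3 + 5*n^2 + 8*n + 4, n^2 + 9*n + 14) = n + 2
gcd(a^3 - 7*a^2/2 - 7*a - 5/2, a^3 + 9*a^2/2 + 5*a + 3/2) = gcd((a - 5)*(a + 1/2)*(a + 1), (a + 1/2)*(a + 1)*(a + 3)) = a^2 + 3*a/2 + 1/2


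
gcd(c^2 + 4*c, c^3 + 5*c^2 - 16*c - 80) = c + 4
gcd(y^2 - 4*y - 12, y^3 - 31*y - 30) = y - 6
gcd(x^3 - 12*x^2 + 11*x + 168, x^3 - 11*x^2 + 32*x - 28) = x - 7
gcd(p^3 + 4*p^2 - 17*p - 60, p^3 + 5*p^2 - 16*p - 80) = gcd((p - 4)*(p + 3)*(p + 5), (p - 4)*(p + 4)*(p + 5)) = p^2 + p - 20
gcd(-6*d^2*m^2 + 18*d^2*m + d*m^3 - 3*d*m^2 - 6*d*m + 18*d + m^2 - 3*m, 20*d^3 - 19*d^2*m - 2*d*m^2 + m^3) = 1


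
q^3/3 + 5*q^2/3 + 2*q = q*(q/3 + 1)*(q + 2)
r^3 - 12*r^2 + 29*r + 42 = (r - 7)*(r - 6)*(r + 1)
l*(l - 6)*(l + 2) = l^3 - 4*l^2 - 12*l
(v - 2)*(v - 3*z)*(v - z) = v^3 - 4*v^2*z - 2*v^2 + 3*v*z^2 + 8*v*z - 6*z^2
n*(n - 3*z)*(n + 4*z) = n^3 + n^2*z - 12*n*z^2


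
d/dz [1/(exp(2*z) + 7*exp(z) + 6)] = (-2*exp(z) - 7)*exp(z)/(exp(2*z) + 7*exp(z) + 6)^2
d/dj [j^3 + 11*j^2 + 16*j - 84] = 3*j^2 + 22*j + 16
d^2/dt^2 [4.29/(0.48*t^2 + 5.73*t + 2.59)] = (-1.976832*t^2 - 23.598432*t + 4.29*(0.96*t + 5.73)*(1.92*t + 11.46) - 10.666656)/(0.48*t^2 + 5.73*t + 2.59)^3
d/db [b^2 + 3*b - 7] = 2*b + 3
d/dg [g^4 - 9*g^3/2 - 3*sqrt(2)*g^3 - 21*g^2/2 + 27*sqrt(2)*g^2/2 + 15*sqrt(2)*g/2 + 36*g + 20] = 4*g^3 - 27*g^2/2 - 9*sqrt(2)*g^2 - 21*g + 27*sqrt(2)*g + 15*sqrt(2)/2 + 36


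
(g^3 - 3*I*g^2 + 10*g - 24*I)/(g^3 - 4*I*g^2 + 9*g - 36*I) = (g - 2*I)/(g - 3*I)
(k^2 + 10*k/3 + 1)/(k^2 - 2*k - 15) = (k + 1/3)/(k - 5)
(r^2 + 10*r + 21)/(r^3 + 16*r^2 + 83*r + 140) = (r + 3)/(r^2 + 9*r + 20)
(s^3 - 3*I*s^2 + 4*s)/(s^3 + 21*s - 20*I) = s*(s + I)/(s^2 + 4*I*s + 5)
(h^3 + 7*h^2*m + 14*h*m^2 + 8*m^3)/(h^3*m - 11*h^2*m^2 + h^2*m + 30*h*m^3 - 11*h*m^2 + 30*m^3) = (h^3 + 7*h^2*m + 14*h*m^2 + 8*m^3)/(m*(h^3 - 11*h^2*m + h^2 + 30*h*m^2 - 11*h*m + 30*m^2))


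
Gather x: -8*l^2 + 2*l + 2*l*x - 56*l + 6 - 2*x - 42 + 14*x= -8*l^2 - 54*l + x*(2*l + 12) - 36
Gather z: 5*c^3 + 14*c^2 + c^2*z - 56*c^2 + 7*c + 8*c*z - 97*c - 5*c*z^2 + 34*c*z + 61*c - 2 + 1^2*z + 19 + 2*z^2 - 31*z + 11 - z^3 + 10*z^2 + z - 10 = 5*c^3 - 42*c^2 - 29*c - z^3 + z^2*(12 - 5*c) + z*(c^2 + 42*c - 29) + 18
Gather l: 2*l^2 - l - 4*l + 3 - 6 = 2*l^2 - 5*l - 3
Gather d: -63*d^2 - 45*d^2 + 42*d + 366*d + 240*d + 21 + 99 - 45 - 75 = -108*d^2 + 648*d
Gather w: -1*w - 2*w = -3*w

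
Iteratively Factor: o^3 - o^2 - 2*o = (o - 2)*(o^2 + o) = (o - 2)*(o + 1)*(o)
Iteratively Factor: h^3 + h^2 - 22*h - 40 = (h - 5)*(h^2 + 6*h + 8) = (h - 5)*(h + 2)*(h + 4)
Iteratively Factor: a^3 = (a)*(a^2) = a^2*(a)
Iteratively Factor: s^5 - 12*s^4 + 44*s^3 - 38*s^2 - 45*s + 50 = (s - 5)*(s^4 - 7*s^3 + 9*s^2 + 7*s - 10) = (s - 5)^2*(s^3 - 2*s^2 - s + 2) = (s - 5)^2*(s - 1)*(s^2 - s - 2) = (s - 5)^2*(s - 1)*(s + 1)*(s - 2)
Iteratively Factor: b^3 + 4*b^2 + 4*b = (b + 2)*(b^2 + 2*b) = (b + 2)^2*(b)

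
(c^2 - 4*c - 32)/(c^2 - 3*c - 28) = (c - 8)/(c - 7)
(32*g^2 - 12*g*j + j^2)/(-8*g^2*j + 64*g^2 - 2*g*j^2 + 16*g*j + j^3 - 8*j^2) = (-8*g + j)/(2*g*j - 16*g + j^2 - 8*j)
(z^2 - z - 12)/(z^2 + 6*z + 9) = (z - 4)/(z + 3)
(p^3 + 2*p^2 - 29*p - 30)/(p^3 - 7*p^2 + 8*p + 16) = (p^2 + p - 30)/(p^2 - 8*p + 16)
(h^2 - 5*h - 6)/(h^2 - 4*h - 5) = (h - 6)/(h - 5)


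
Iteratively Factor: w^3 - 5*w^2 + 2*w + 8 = (w - 2)*(w^2 - 3*w - 4) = (w - 2)*(w + 1)*(w - 4)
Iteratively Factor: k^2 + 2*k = (k)*(k + 2)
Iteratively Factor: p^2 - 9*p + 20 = (p - 5)*(p - 4)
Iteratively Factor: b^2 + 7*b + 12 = (b + 4)*(b + 3)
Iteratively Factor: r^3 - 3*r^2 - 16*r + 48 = (r - 3)*(r^2 - 16) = (r - 3)*(r + 4)*(r - 4)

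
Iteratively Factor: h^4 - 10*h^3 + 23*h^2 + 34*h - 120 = (h - 5)*(h^3 - 5*h^2 - 2*h + 24) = (h - 5)*(h - 3)*(h^2 - 2*h - 8) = (h - 5)*(h - 4)*(h - 3)*(h + 2)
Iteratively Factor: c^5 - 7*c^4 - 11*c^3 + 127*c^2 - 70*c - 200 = (c - 5)*(c^4 - 2*c^3 - 21*c^2 + 22*c + 40) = (c - 5)^2*(c^3 + 3*c^2 - 6*c - 8) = (c - 5)^2*(c + 4)*(c^2 - c - 2) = (c - 5)^2*(c + 1)*(c + 4)*(c - 2)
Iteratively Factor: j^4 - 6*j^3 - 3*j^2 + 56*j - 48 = (j - 4)*(j^3 - 2*j^2 - 11*j + 12) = (j - 4)*(j + 3)*(j^2 - 5*j + 4) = (j - 4)*(j - 1)*(j + 3)*(j - 4)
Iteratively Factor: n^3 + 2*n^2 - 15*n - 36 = (n - 4)*(n^2 + 6*n + 9) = (n - 4)*(n + 3)*(n + 3)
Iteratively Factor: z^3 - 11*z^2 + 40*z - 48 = (z - 3)*(z^2 - 8*z + 16) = (z - 4)*(z - 3)*(z - 4)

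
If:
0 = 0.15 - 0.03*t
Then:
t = 5.00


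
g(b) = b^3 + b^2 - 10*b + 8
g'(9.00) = 251.00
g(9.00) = 728.00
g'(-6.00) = 86.00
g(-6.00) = -112.00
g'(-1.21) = -8.03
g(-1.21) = 19.79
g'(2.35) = 11.27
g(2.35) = 3.00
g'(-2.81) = 8.07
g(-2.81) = 21.81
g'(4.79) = 68.41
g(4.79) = 92.95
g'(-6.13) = 90.47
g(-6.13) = -123.47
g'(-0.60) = -10.12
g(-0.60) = 14.14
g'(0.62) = -7.61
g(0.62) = 2.42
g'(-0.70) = -9.93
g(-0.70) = 15.15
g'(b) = 3*b^2 + 2*b - 10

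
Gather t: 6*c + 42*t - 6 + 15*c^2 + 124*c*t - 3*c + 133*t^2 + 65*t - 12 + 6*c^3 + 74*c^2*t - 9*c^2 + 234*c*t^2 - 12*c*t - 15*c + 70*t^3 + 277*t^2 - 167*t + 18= 6*c^3 + 6*c^2 - 12*c + 70*t^3 + t^2*(234*c + 410) + t*(74*c^2 + 112*c - 60)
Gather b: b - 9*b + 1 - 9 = -8*b - 8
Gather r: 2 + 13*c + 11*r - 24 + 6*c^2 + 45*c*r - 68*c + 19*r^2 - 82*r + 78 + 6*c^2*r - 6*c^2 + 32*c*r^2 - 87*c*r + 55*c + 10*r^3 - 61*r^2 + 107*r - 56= 10*r^3 + r^2*(32*c - 42) + r*(6*c^2 - 42*c + 36)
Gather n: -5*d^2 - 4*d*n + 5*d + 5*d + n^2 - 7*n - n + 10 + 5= -5*d^2 + 10*d + n^2 + n*(-4*d - 8) + 15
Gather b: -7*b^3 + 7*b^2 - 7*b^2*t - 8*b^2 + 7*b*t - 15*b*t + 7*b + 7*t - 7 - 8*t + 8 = -7*b^3 + b^2*(-7*t - 1) + b*(7 - 8*t) - t + 1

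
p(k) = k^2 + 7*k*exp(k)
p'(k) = 7*k*exp(k) + 2*k + 7*exp(k)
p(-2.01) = 2.15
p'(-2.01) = -4.97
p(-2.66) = 5.77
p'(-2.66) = -6.13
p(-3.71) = 13.13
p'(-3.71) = -7.88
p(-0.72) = -1.93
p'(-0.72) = -0.49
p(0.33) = 3.32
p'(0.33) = 13.61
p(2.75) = 308.68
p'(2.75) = 416.12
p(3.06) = 466.20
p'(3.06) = 612.25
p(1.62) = 59.93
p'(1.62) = 95.91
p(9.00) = 510575.29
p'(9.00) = 567233.87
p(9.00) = 510575.29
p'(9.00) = 567233.87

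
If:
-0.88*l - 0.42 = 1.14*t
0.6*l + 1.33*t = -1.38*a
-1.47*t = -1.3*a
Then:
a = 0.15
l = -0.65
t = 0.14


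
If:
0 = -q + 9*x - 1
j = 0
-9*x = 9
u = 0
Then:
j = 0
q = -10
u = 0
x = -1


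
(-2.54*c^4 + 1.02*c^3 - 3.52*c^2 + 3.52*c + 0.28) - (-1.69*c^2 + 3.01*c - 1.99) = -2.54*c^4 + 1.02*c^3 - 1.83*c^2 + 0.51*c + 2.27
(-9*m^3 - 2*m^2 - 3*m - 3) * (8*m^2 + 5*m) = -72*m^5 - 61*m^4 - 34*m^3 - 39*m^2 - 15*m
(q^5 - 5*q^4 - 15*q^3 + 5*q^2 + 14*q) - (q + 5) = q^5 - 5*q^4 - 15*q^3 + 5*q^2 + 13*q - 5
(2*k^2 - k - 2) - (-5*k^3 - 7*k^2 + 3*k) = 5*k^3 + 9*k^2 - 4*k - 2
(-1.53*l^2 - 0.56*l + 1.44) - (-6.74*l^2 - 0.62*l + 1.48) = 5.21*l^2 + 0.0599999999999999*l - 0.04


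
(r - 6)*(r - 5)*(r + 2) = r^3 - 9*r^2 + 8*r + 60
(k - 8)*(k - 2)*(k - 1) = k^3 - 11*k^2 + 26*k - 16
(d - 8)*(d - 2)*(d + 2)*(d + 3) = d^4 - 5*d^3 - 28*d^2 + 20*d + 96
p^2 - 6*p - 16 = (p - 8)*(p + 2)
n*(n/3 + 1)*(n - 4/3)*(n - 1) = n^4/3 + 2*n^3/9 - 17*n^2/9 + 4*n/3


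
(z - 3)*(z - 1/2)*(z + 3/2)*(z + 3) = z^4 + z^3 - 39*z^2/4 - 9*z + 27/4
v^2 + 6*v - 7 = (v - 1)*(v + 7)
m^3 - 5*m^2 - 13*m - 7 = (m - 7)*(m + 1)^2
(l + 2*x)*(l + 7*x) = l^2 + 9*l*x + 14*x^2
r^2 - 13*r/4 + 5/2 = (r - 2)*(r - 5/4)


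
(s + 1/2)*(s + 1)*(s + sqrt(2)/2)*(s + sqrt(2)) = s^4 + 3*s^3/2 + 3*sqrt(2)*s^3/2 + 3*s^2/2 + 9*sqrt(2)*s^2/4 + 3*sqrt(2)*s/4 + 3*s/2 + 1/2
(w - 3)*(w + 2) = w^2 - w - 6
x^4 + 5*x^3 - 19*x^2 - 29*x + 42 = (x - 3)*(x - 1)*(x + 2)*(x + 7)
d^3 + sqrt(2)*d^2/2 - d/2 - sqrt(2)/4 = (d - sqrt(2)/2)*(d + sqrt(2)/2)^2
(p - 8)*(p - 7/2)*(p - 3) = p^3 - 29*p^2/2 + 125*p/2 - 84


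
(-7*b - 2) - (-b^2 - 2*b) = b^2 - 5*b - 2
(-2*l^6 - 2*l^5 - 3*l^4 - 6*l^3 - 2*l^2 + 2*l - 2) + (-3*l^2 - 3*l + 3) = -2*l^6 - 2*l^5 - 3*l^4 - 6*l^3 - 5*l^2 - l + 1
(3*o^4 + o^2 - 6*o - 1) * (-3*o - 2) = -9*o^5 - 6*o^4 - 3*o^3 + 16*o^2 + 15*o + 2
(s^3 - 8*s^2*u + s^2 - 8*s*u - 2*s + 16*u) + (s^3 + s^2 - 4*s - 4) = 2*s^3 - 8*s^2*u + 2*s^2 - 8*s*u - 6*s + 16*u - 4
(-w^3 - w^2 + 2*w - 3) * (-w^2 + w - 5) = w^5 + 2*w^3 + 10*w^2 - 13*w + 15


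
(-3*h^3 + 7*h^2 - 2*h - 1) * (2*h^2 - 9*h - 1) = -6*h^5 + 41*h^4 - 64*h^3 + 9*h^2 + 11*h + 1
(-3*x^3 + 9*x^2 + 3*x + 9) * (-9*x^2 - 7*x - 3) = 27*x^5 - 60*x^4 - 81*x^3 - 129*x^2 - 72*x - 27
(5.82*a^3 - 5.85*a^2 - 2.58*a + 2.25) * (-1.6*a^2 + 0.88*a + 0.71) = -9.312*a^5 + 14.4816*a^4 + 3.1122*a^3 - 10.0239*a^2 + 0.1482*a + 1.5975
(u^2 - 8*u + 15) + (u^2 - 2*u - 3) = 2*u^2 - 10*u + 12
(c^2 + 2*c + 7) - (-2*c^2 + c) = 3*c^2 + c + 7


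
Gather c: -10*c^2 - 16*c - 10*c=-10*c^2 - 26*c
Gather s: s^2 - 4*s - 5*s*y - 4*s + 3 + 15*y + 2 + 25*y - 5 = s^2 + s*(-5*y - 8) + 40*y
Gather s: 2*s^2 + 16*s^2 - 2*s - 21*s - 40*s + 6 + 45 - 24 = 18*s^2 - 63*s + 27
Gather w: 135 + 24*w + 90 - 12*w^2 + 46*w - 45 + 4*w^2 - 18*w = -8*w^2 + 52*w + 180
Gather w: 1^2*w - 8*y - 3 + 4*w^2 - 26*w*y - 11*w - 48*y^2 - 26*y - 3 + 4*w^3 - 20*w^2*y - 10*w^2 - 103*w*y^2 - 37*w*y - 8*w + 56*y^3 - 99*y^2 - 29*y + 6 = 4*w^3 + w^2*(-20*y - 6) + w*(-103*y^2 - 63*y - 18) + 56*y^3 - 147*y^2 - 63*y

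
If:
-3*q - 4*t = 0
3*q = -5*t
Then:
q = 0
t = 0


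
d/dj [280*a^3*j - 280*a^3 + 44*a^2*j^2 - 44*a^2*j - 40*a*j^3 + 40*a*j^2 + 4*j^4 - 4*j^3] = 280*a^3 + 88*a^2*j - 44*a^2 - 120*a*j^2 + 80*a*j + 16*j^3 - 12*j^2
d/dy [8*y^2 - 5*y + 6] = 16*y - 5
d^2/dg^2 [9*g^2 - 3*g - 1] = 18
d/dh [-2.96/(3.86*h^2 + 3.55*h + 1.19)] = (22.8512*h + 10.508)/(3.86*h^2 + 3.55*h + 1.19)^2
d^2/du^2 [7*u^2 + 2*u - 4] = 14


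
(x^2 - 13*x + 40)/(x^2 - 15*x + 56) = (x - 5)/(x - 7)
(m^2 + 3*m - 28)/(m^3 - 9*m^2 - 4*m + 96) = (m + 7)/(m^2 - 5*m - 24)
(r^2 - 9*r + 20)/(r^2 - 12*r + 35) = (r - 4)/(r - 7)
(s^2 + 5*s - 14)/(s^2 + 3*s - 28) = (s - 2)/(s - 4)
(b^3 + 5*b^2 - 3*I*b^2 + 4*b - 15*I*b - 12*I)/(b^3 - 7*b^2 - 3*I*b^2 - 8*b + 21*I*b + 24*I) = (b + 4)/(b - 8)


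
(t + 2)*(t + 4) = t^2 + 6*t + 8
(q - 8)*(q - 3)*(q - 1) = q^3 - 12*q^2 + 35*q - 24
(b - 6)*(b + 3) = b^2 - 3*b - 18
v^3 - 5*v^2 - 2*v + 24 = (v - 4)*(v - 3)*(v + 2)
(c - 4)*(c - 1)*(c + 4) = c^3 - c^2 - 16*c + 16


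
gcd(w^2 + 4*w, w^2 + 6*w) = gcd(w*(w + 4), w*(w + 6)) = w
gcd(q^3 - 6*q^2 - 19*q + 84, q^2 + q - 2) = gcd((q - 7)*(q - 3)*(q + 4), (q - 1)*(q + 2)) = 1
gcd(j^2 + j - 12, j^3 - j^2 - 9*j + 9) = j - 3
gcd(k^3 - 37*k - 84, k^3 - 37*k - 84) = k^3 - 37*k - 84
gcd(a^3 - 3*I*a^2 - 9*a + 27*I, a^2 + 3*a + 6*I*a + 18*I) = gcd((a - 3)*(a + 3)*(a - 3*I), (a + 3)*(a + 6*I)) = a + 3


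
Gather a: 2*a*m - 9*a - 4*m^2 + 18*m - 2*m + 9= a*(2*m - 9) - 4*m^2 + 16*m + 9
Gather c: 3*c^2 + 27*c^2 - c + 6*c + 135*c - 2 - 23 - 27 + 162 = 30*c^2 + 140*c + 110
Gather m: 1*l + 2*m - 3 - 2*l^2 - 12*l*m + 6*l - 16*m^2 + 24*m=-2*l^2 + 7*l - 16*m^2 + m*(26 - 12*l) - 3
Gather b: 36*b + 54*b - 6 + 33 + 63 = 90*b + 90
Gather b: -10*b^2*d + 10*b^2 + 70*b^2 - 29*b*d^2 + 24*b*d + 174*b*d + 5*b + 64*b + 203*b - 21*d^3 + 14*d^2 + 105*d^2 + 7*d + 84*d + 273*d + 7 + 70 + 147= b^2*(80 - 10*d) + b*(-29*d^2 + 198*d + 272) - 21*d^3 + 119*d^2 + 364*d + 224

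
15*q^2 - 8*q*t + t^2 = (-5*q + t)*(-3*q + t)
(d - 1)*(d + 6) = d^2 + 5*d - 6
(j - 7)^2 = j^2 - 14*j + 49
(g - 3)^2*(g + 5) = g^3 - g^2 - 21*g + 45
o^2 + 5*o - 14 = (o - 2)*(o + 7)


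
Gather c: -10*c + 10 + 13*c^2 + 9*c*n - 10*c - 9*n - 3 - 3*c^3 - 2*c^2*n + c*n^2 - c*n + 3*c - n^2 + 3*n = -3*c^3 + c^2*(13 - 2*n) + c*(n^2 + 8*n - 17) - n^2 - 6*n + 7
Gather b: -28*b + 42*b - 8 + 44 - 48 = 14*b - 12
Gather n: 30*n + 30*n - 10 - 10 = 60*n - 20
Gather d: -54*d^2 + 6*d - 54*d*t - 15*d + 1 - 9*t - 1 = -54*d^2 + d*(-54*t - 9) - 9*t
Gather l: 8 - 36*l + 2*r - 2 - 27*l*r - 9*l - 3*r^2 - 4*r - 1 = l*(-27*r - 45) - 3*r^2 - 2*r + 5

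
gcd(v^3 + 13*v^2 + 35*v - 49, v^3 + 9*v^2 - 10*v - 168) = v + 7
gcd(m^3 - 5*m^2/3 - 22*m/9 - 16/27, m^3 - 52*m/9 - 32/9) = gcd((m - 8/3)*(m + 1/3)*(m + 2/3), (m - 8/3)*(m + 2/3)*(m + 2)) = m^2 - 2*m - 16/9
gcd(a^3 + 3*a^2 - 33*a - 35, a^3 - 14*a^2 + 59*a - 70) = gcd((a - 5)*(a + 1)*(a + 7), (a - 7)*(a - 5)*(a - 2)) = a - 5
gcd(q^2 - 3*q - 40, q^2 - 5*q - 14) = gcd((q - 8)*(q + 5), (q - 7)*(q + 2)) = 1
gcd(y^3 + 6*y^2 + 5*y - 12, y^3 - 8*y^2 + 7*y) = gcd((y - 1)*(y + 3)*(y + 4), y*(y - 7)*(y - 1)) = y - 1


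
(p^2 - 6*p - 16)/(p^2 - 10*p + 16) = (p + 2)/(p - 2)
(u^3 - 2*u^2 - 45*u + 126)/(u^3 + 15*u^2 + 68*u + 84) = (u^2 - 9*u + 18)/(u^2 + 8*u + 12)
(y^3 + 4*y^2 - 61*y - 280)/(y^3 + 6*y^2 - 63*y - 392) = (y + 5)/(y + 7)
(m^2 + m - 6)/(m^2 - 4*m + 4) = (m + 3)/(m - 2)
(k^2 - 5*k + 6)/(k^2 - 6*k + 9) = (k - 2)/(k - 3)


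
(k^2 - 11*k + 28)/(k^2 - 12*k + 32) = (k - 7)/(k - 8)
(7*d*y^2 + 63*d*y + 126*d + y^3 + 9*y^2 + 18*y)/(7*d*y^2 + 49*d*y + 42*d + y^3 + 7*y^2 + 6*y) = (y + 3)/(y + 1)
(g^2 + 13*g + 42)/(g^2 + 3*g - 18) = (g + 7)/(g - 3)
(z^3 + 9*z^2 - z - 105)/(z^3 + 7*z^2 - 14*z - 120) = (z^2 + 4*z - 21)/(z^2 + 2*z - 24)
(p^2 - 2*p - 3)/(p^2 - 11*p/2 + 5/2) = 2*(p^2 - 2*p - 3)/(2*p^2 - 11*p + 5)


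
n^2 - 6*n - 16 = (n - 8)*(n + 2)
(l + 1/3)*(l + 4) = l^2 + 13*l/3 + 4/3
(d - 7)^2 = d^2 - 14*d + 49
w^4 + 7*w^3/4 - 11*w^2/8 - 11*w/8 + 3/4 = (w - 3/4)*(w - 1/2)*(w + 1)*(w + 2)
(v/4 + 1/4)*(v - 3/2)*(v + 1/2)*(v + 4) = v^4/4 + v^3 - 7*v^2/16 - 31*v/16 - 3/4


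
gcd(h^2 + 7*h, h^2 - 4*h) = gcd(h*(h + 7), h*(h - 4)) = h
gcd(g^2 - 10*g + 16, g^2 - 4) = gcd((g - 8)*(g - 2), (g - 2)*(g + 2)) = g - 2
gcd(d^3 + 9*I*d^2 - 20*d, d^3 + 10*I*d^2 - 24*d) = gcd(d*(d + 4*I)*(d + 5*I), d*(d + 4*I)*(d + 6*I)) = d^2 + 4*I*d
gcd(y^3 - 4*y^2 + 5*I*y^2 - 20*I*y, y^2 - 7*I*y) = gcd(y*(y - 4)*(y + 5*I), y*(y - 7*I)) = y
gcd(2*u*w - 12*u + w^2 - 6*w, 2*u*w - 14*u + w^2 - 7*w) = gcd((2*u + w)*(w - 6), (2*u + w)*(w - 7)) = 2*u + w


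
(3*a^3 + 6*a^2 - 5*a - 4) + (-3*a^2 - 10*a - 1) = 3*a^3 + 3*a^2 - 15*a - 5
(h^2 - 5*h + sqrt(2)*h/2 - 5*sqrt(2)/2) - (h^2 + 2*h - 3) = -7*h + sqrt(2)*h/2 - 5*sqrt(2)/2 + 3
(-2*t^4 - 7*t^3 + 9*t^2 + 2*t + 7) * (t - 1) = -2*t^5 - 5*t^4 + 16*t^3 - 7*t^2 + 5*t - 7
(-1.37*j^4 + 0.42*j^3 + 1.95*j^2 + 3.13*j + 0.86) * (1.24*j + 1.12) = -1.6988*j^5 - 1.0136*j^4 + 2.8884*j^3 + 6.0652*j^2 + 4.572*j + 0.9632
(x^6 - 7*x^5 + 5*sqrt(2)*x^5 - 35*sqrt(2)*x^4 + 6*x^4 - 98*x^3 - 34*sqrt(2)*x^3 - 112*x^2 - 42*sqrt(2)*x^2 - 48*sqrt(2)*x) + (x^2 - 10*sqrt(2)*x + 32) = x^6 - 7*x^5 + 5*sqrt(2)*x^5 - 35*sqrt(2)*x^4 + 6*x^4 - 98*x^3 - 34*sqrt(2)*x^3 - 111*x^2 - 42*sqrt(2)*x^2 - 58*sqrt(2)*x + 32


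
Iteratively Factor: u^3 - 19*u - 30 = (u + 2)*(u^2 - 2*u - 15) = (u + 2)*(u + 3)*(u - 5)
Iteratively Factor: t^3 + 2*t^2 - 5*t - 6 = (t + 1)*(t^2 + t - 6) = (t - 2)*(t + 1)*(t + 3)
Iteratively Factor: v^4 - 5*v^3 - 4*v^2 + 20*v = (v)*(v^3 - 5*v^2 - 4*v + 20) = v*(v + 2)*(v^2 - 7*v + 10) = v*(v - 5)*(v + 2)*(v - 2)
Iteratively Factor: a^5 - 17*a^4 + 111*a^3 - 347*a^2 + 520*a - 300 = (a - 2)*(a^4 - 15*a^3 + 81*a^2 - 185*a + 150) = (a - 5)*(a - 2)*(a^3 - 10*a^2 + 31*a - 30) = (a - 5)*(a - 2)^2*(a^2 - 8*a + 15) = (a - 5)*(a - 3)*(a - 2)^2*(a - 5)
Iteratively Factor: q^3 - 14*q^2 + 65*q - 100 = (q - 5)*(q^2 - 9*q + 20) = (q - 5)*(q - 4)*(q - 5)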